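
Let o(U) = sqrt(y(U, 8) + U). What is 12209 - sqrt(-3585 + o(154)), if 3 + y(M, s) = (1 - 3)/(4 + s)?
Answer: 12209 - sqrt(-129060 + 6*sqrt(5430))/6 ≈ 12209.0 - 59.772*I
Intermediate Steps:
y(M, s) = -3 - 2/(4 + s) (y(M, s) = -3 + (1 - 3)/(4 + s) = -3 - 2/(4 + s))
o(U) = sqrt(-19/6 + U) (o(U) = sqrt((-14 - 3*8)/(4 + 8) + U) = sqrt((-14 - 24)/12 + U) = sqrt((1/12)*(-38) + U) = sqrt(-19/6 + U))
12209 - sqrt(-3585 + o(154)) = 12209 - sqrt(-3585 + sqrt(-114 + 36*154)/6) = 12209 - sqrt(-3585 + sqrt(-114 + 5544)/6) = 12209 - sqrt(-3585 + sqrt(5430)/6)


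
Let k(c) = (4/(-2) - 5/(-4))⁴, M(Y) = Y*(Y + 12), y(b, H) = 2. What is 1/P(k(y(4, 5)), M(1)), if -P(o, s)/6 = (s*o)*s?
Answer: -128/41067 ≈ -0.0031169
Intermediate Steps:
M(Y) = Y*(12 + Y)
k(c) = 81/256 (k(c) = (4*(-½) - 5*(-¼))⁴ = (-2 + 5/4)⁴ = (-¾)⁴ = 81/256)
P(o, s) = -6*o*s² (P(o, s) = -6*s*o*s = -6*o*s*s = -6*o*s²)
1/P(k(y(4, 5)), M(1)) = 1/(-6*81/256*(1*(12 + 1))²) = 1/(-6*81/256*(1*13)²) = 1/(-6*81/256*13²) = 1/(-6*81/256*169) = 1/(-41067/128) = -128/41067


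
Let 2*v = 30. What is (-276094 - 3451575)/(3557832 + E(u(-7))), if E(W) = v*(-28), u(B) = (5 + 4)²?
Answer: -3727669/3557412 ≈ -1.0479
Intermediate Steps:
v = 15 (v = (½)*30 = 15)
u(B) = 81 (u(B) = 9² = 81)
E(W) = -420 (E(W) = 15*(-28) = -420)
(-276094 - 3451575)/(3557832 + E(u(-7))) = (-276094 - 3451575)/(3557832 - 420) = -3727669/3557412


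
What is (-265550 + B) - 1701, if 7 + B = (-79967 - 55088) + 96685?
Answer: -305628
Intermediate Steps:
B = -38377 (B = -7 + ((-79967 - 55088) + 96685) = -7 + (-135055 + 96685) = -7 - 38370 = -38377)
(-265550 + B) - 1701 = (-265550 - 38377) - 1701 = -303927 - 1701 = -305628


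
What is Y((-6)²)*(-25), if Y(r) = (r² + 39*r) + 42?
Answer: -68550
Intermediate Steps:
Y(r) = 42 + r² + 39*r
Y((-6)²)*(-25) = (42 + ((-6)²)² + 39*(-6)²)*(-25) = (42 + 36² + 39*36)*(-25) = (42 + 1296 + 1404)*(-25) = 2742*(-25) = -68550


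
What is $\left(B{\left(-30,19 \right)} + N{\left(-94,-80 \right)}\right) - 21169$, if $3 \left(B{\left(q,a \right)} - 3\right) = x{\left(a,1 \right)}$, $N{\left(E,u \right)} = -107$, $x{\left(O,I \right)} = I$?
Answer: $- \frac{63818}{3} \approx -21273.0$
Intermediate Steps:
$B{\left(q,a \right)} = \frac{10}{3}$ ($B{\left(q,a \right)} = 3 + \frac{1}{3} \cdot 1 = 3 + \frac{1}{3} = \frac{10}{3}$)
$\left(B{\left(-30,19 \right)} + N{\left(-94,-80 \right)}\right) - 21169 = \left(\frac{10}{3} - 107\right) - 21169 = - \frac{311}{3} - 21169 = - \frac{63818}{3}$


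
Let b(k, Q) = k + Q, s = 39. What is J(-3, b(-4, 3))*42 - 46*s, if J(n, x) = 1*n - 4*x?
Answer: -1752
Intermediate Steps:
b(k, Q) = Q + k
J(n, x) = n - 4*x
J(-3, b(-4, 3))*42 - 46*s = (-3 - 4*(3 - 4))*42 - 46*39 = (-3 - 4*(-1))*42 - 1794 = (-3 + 4)*42 - 1794 = 1*42 - 1794 = 42 - 1794 = -1752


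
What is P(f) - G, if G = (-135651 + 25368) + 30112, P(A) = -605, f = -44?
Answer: 79566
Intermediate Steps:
G = -80171 (G = -110283 + 30112 = -80171)
P(f) - G = -605 - 1*(-80171) = -605 + 80171 = 79566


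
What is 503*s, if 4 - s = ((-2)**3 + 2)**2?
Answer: -16096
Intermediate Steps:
s = -32 (s = 4 - ((-2)**3 + 2)**2 = 4 - (-8 + 2)**2 = 4 - 1*(-6)**2 = 4 - 1*36 = 4 - 36 = -32)
503*s = 503*(-32) = -16096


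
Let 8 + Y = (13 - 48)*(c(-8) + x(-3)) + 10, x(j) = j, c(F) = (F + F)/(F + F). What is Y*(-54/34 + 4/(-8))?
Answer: -2556/17 ≈ -150.35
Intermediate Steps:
c(F) = 1 (c(F) = (2*F)/((2*F)) = (2*F)*(1/(2*F)) = 1)
Y = 72 (Y = -8 + ((13 - 48)*(1 - 3) + 10) = -8 + (-35*(-2) + 10) = -8 + (70 + 10) = -8 + 80 = 72)
Y*(-54/34 + 4/(-8)) = 72*(-54/34 + 4/(-8)) = 72*(-54*1/34 + 4*(-⅛)) = 72*(-27/17 - ½) = 72*(-71/34) = -2556/17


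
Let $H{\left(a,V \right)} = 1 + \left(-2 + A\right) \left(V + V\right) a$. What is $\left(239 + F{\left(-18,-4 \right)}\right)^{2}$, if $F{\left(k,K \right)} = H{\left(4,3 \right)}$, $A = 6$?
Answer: $112896$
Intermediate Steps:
$H{\left(a,V \right)} = 1 + 8 V a$ ($H{\left(a,V \right)} = 1 + \left(-2 + 6\right) \left(V + V\right) a = 1 + 4 \cdot 2 V a = 1 + 8 V a$)
$F{\left(k,K \right)} = 97$ ($F{\left(k,K \right)} = 1 + 8 \cdot 3 \cdot 4 = 1 + 96 = 97$)
$\left(239 + F{\left(-18,-4 \right)}\right)^{2} = \left(239 + 97\right)^{2} = 336^{2} = 112896$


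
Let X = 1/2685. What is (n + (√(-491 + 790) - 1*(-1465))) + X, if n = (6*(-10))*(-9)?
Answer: 5383426/2685 + √299 ≈ 2022.3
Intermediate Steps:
n = 540 (n = -60*(-9) = 540)
X = 1/2685 ≈ 0.00037244
(n + (√(-491 + 790) - 1*(-1465))) + X = (540 + (√(-491 + 790) - 1*(-1465))) + 1/2685 = (540 + (√299 + 1465)) + 1/2685 = (540 + (1465 + √299)) + 1/2685 = (2005 + √299) + 1/2685 = 5383426/2685 + √299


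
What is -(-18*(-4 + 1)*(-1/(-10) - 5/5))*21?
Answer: 5103/5 ≈ 1020.6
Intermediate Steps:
-(-18*(-4 + 1)*(-1/(-10) - 5/5))*21 = -(-(-54)*(-1*(-⅒) - 5*⅕))*21 = -(-(-54)*(⅒ - 1))*21 = -(-(-54)*(-9)/10)*21 = -(-18*27/10)*21 = -(-243)*21/5 = -1*(-5103/5) = 5103/5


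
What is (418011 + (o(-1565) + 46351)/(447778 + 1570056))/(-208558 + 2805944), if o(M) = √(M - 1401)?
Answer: 843476854525/5241093781924 + I*√2966/5241093781924 ≈ 0.16094 + 1.0391e-11*I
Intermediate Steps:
o(M) = √(-1401 + M)
(418011 + (o(-1565) + 46351)/(447778 + 1570056))/(-208558 + 2805944) = (418011 + (√(-1401 - 1565) + 46351)/(447778 + 1570056))/(-208558 + 2805944) = (418011 + (√(-2966) + 46351)/2017834)/2597386 = (418011 + (I*√2966 + 46351)*(1/2017834))*(1/2597386) = (418011 + (46351 + I*√2966)*(1/2017834))*(1/2597386) = (418011 + (46351/2017834 + I*√2966/2017834))*(1/2597386) = (843476854525/2017834 + I*√2966/2017834)*(1/2597386) = 843476854525/5241093781924 + I*√2966/5241093781924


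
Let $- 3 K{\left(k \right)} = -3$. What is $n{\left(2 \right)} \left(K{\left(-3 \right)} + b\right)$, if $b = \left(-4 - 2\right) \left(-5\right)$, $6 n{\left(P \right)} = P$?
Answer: $\frac{31}{3} \approx 10.333$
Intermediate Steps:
$K{\left(k \right)} = 1$ ($K{\left(k \right)} = \left(- \frac{1}{3}\right) \left(-3\right) = 1$)
$n{\left(P \right)} = \frac{P}{6}$
$b = 30$ ($b = \left(-4 + \left(-4 + 2\right)\right) \left(-5\right) = \left(-4 - 2\right) \left(-5\right) = \left(-6\right) \left(-5\right) = 30$)
$n{\left(2 \right)} \left(K{\left(-3 \right)} + b\right) = \frac{1}{6} \cdot 2 \left(1 + 30\right) = \frac{1}{3} \cdot 31 = \frac{31}{3}$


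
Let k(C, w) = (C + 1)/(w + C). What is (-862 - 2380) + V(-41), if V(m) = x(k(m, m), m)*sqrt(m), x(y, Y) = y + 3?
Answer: -3242 + 143*I*sqrt(41)/41 ≈ -3242.0 + 22.333*I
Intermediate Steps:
k(C, w) = (1 + C)/(C + w)
x(y, Y) = 3 + y
V(m) = sqrt(m)*(3 + (1 + m)/(2*m)) (V(m) = (3 + (1 + m)/(m + m))*sqrt(m) = (3 + (1 + m)/((2*m)))*sqrt(m) = (3 + (1/(2*m))*(1 + m))*sqrt(m) = (3 + (1 + m)/(2*m))*sqrt(m) = sqrt(m)*(3 + (1 + m)/(2*m)))
(-862 - 2380) + V(-41) = (-862 - 2380) + (1 + 7*(-41))/(2*sqrt(-41)) = -3242 + (-I*sqrt(41)/41)*(1 - 287)/2 = -3242 + (1/2)*(-I*sqrt(41)/41)*(-286) = -3242 + 143*I*sqrt(41)/41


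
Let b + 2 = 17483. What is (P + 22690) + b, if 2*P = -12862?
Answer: 33740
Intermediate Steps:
b = 17481 (b = -2 + 17483 = 17481)
P = -6431 (P = (½)*(-12862) = -6431)
(P + 22690) + b = (-6431 + 22690) + 17481 = 16259 + 17481 = 33740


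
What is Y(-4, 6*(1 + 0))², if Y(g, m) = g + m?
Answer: 4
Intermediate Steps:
Y(-4, 6*(1 + 0))² = (-4 + 6*(1 + 0))² = (-4 + 6*1)² = (-4 + 6)² = 2² = 4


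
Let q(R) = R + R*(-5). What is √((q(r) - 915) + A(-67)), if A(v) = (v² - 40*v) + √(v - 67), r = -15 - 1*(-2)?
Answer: √(6306 + I*√134) ≈ 79.41 + 0.0729*I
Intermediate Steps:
r = -13 (r = -15 + 2 = -13)
q(R) = -4*R (q(R) = R - 5*R = -4*R)
A(v) = v² + √(-67 + v) - 40*v (A(v) = (v² - 40*v) + √(-67 + v) = v² + √(-67 + v) - 40*v)
√((q(r) - 915) + A(-67)) = √((-4*(-13) - 915) + ((-67)² + √(-67 - 67) - 40*(-67))) = √((52 - 915) + (4489 + √(-134) + 2680)) = √(-863 + (4489 + I*√134 + 2680)) = √(-863 + (7169 + I*√134)) = √(6306 + I*√134)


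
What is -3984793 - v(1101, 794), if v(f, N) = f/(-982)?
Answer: -3913065625/982 ≈ -3.9848e+6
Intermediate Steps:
v(f, N) = -f/982 (v(f, N) = f*(-1/982) = -f/982)
-3984793 - v(1101, 794) = -3984793 - (-1)*1101/982 = -3984793 - 1*(-1101/982) = -3984793 + 1101/982 = -3913065625/982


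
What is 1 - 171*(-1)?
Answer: 172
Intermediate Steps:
1 - 171*(-1) = 1 - 19*(-9) = 1 + 171 = 172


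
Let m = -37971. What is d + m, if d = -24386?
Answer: -62357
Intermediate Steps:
d + m = -24386 - 37971 = -62357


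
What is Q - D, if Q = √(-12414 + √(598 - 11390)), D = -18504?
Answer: 18504 + √(-12414 + 2*I*√2698) ≈ 18504.0 + 111.42*I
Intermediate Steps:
Q = √(-12414 + 2*I*√2698) (Q = √(-12414 + √(-10792)) = √(-12414 + 2*I*√2698) ≈ 0.4662 + 111.42*I)
Q - D = √(-12414 + 2*I*√2698) - 1*(-18504) = √(-12414 + 2*I*√2698) + 18504 = 18504 + √(-12414 + 2*I*√2698)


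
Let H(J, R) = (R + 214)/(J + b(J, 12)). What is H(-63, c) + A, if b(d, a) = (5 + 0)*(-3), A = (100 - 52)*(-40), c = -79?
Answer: -49965/26 ≈ -1921.7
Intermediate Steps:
A = -1920 (A = 48*(-40) = -1920)
b(d, a) = -15 (b(d, a) = 5*(-3) = -15)
H(J, R) = (214 + R)/(-15 + J) (H(J, R) = (R + 214)/(J - 15) = (214 + R)/(-15 + J))
H(-63, c) + A = (214 - 79)/(-15 - 63) - 1920 = 135/(-78) - 1920 = -1/78*135 - 1920 = -45/26 - 1920 = -49965/26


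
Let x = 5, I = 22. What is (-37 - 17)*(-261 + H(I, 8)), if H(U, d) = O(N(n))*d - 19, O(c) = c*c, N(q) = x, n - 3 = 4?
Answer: 4320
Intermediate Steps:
n = 7 (n = 3 + 4 = 7)
N(q) = 5
O(c) = c²
H(U, d) = -19 + 25*d (H(U, d) = 5²*d - 19 = 25*d - 19 = -19 + 25*d)
(-37 - 17)*(-261 + H(I, 8)) = (-37 - 17)*(-261 + (-19 + 25*8)) = -54*(-261 + (-19 + 200)) = -54*(-261 + 181) = -54*(-80) = 4320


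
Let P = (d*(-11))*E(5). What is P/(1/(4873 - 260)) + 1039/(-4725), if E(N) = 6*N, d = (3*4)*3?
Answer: -258941530039/4725 ≈ -5.4802e+7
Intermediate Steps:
d = 36 (d = 12*3 = 36)
P = -11880 (P = (36*(-11))*(6*5) = -396*30 = -11880)
P/(1/(4873 - 260)) + 1039/(-4725) = -11880/(1/(4873 - 260)) + 1039/(-4725) = -11880/(1/4613) + 1039*(-1/4725) = -11880/1/4613 - 1039/4725 = -11880*4613 - 1039/4725 = -54802440 - 1039/4725 = -258941530039/4725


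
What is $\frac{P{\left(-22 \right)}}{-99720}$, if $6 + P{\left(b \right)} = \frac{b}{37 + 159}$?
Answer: $\frac{599}{9772560} \approx 6.1294 \cdot 10^{-5}$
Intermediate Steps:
$P{\left(b \right)} = -6 + \frac{b}{196}$ ($P{\left(b \right)} = -6 + \frac{b}{37 + 159} = -6 + \frac{b}{196}$)
$\frac{P{\left(-22 \right)}}{-99720} = \frac{-6 + \frac{1}{196} \left(-22\right)}{-99720} = \left(-6 - \frac{11}{98}\right) \left(- \frac{1}{99720}\right) = \left(- \frac{599}{98}\right) \left(- \frac{1}{99720}\right) = \frac{599}{9772560}$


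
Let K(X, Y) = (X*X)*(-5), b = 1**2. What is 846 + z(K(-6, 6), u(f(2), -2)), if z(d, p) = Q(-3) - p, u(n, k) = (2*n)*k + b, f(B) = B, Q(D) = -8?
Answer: 845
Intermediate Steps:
b = 1
u(n, k) = 1 + 2*k*n (u(n, k) = (2*n)*k + 1 = 2*k*n + 1 = 1 + 2*k*n)
K(X, Y) = -5*X**2 (K(X, Y) = X**2*(-5) = -5*X**2)
z(d, p) = -8 - p
846 + z(K(-6, 6), u(f(2), -2)) = 846 + (-8 - (1 + 2*(-2)*2)) = 846 + (-8 - (1 - 8)) = 846 + (-8 - 1*(-7)) = 846 + (-8 + 7) = 846 - 1 = 845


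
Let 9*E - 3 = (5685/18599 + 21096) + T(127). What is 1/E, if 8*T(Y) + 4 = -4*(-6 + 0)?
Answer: 334782/784944967 ≈ 0.00042650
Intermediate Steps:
T(Y) = 5/2 (T(Y) = -1/2 + (-4*(-6 + 0))/8 = -1/2 + (-4*(-6))/8 = -1/2 + (1/8)*24 = -1/2 + 3 = 5/2)
E = 784944967/334782 (E = 1/3 + ((5685/18599 + 21096) + 5/2)/9 = 1/3 + (392370189/18599 + 5/2)/9 = 1/3 + (1/9)*(784833373/37198) = 1/3 + 784833373/334782 = 784944967/334782 ≈ 2344.6)
1/E = 1/(784944967/334782) = 334782/784944967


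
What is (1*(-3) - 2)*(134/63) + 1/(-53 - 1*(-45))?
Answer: -5423/504 ≈ -10.760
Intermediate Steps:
(1*(-3) - 2)*(134/63) + 1/(-53 - 1*(-45)) = (-3 - 2)*(134*(1/63)) + 1/(-53 + 45) = -5*134/63 + 1/(-8) = -670/63 - ⅛ = -5423/504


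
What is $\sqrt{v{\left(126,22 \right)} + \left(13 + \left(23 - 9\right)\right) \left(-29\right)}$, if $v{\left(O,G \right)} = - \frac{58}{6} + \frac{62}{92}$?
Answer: $\frac{i \sqrt{15082710}}{138} \approx 28.142 i$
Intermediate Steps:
$v{\left(O,G \right)} = - \frac{1241}{138}$ ($v{\left(O,G \right)} = \left(-58\right) \frac{1}{6} + 62 \cdot \frac{1}{92} = - \frac{29}{3} + \frac{31}{46} = - \frac{1241}{138}$)
$\sqrt{v{\left(126,22 \right)} + \left(13 + \left(23 - 9\right)\right) \left(-29\right)} = \sqrt{- \frac{1241}{138} + \left(13 + \left(23 - 9\right)\right) \left(-29\right)} = \sqrt{- \frac{1241}{138} + \left(13 + 14\right) \left(-29\right)} = \sqrt{- \frac{1241}{138} + 27 \left(-29\right)} = \sqrt{- \frac{1241}{138} - 783} = \sqrt{- \frac{109295}{138}} = \frac{i \sqrt{15082710}}{138}$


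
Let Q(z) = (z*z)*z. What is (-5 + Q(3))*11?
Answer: 242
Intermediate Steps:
Q(z) = z³ (Q(z) = z²*z = z³)
(-5 + Q(3))*11 = (-5 + 3³)*11 = (-5 + 27)*11 = 22*11 = 242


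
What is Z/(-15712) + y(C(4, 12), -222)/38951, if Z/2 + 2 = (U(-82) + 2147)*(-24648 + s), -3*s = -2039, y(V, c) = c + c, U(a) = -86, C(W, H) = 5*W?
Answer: 1924126716823/305999056 ≈ 6288.0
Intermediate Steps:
y(V, c) = 2*c
s = 2039/3 (s = -⅓*(-2039) = 2039/3 ≈ 679.67)
Z = -98797474 (Z = -4 + 2*((-86 + 2147)*(-24648 + 2039/3)) = -4 + 2*(2061*(-71905/3)) = -4 + 2*(-49398735) = -4 - 98797470 = -98797474)
Z/(-15712) + y(C(4, 12), -222)/38951 = -98797474/(-15712) + (2*(-222))/38951 = -98797474*(-1/15712) - 444*1/38951 = 49398737/7856 - 444/38951 = 1924126716823/305999056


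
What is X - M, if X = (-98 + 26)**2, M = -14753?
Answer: 19937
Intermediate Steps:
X = 5184 (X = (-72)**2 = 5184)
X - M = 5184 - 1*(-14753) = 5184 + 14753 = 19937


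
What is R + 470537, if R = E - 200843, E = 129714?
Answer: 399408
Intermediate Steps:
R = -71129 (R = 129714 - 200843 = -71129)
R + 470537 = -71129 + 470537 = 399408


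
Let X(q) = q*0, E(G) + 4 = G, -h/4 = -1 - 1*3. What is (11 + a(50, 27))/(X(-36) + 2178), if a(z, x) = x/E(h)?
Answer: 53/8712 ≈ 0.0060836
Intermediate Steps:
h = 16 (h = -4*(-1 - 1*3) = -4*(-1 - 3) = -4*(-4) = 16)
E(G) = -4 + G
X(q) = 0
a(z, x) = x/12 (a(z, x) = x/(-4 + 16) = x/12)
(11 + a(50, 27))/(X(-36) + 2178) = (11 + (1/12)*27)/(0 + 2178) = (11 + 9/4)/2178 = (53/4)*(1/2178) = 53/8712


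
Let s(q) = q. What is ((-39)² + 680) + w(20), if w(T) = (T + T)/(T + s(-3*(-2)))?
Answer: 28633/13 ≈ 2202.5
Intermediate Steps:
w(T) = 2*T/(6 + T) (w(T) = (T + T)/(T - 3*(-2)) = (2*T)/(T + 6) = (2*T)/(6 + T) = 2*T/(6 + T))
((-39)² + 680) + w(20) = ((-39)² + 680) + 2*20/(6 + 20) = (1521 + 680) + 2*20/26 = 2201 + 2*20*(1/26) = 2201 + 20/13 = 28633/13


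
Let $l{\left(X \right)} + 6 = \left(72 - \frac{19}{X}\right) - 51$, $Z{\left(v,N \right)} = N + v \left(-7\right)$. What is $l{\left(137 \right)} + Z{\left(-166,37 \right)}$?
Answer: $\frac{166299}{137} \approx 1213.9$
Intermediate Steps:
$Z{\left(v,N \right)} = N - 7 v$
$l{\left(X \right)} = 15 - \frac{19}{X}$ ($l{\left(X \right)} = -6 + \left(\left(72 - \frac{19}{X}\right) - 51\right) = -6 + \left(21 - \frac{19}{X}\right) = 15 - \frac{19}{X}$)
$l{\left(137 \right)} + Z{\left(-166,37 \right)} = \left(15 - \frac{19}{137}\right) + \left(37 - -1162\right) = \left(15 - \frac{19}{137}\right) + \left(37 + 1162\right) = \left(15 - \frac{19}{137}\right) + 1199 = \frac{2036}{137} + 1199 = \frac{166299}{137}$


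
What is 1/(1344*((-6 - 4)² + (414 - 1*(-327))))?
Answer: 1/1130304 ≈ 8.8472e-7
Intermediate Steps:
1/(1344*((-6 - 4)² + (414 - 1*(-327)))) = 1/(1344*((-10)² + (414 + 327))) = 1/(1344*(100 + 741)) = 1/(1344*841) = 1/1130304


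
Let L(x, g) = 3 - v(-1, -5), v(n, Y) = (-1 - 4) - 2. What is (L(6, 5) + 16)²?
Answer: 676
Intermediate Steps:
v(n, Y) = -7 (v(n, Y) = -5 - 2 = -7)
L(x, g) = 10 (L(x, g) = 3 - 1*(-7) = 3 + 7 = 10)
(L(6, 5) + 16)² = (10 + 16)² = 26² = 676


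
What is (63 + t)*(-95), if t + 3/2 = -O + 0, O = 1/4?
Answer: -23275/4 ≈ -5818.8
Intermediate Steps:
O = ¼ ≈ 0.25000
t = -7/4 (t = -3/2 + (-1*¼ + 0) = -3/2 + (-¼ + 0) = -3/2 - ¼ = -7/4 ≈ -1.7500)
(63 + t)*(-95) = (63 - 7/4)*(-95) = (245/4)*(-95) = -23275/4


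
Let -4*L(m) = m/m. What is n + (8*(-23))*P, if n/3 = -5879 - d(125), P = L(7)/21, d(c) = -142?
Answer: -361385/21 ≈ -17209.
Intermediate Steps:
L(m) = -1/4 (L(m) = -m/(4*m) = -1/4*1 = -1/4)
P = -1/84 (P = -1/4/21 = -1/4*1/21 = -1/84 ≈ -0.011905)
n = -17211 (n = 3*(-5879 - 1*(-142)) = 3*(-5879 + 142) = 3*(-5737) = -17211)
n + (8*(-23))*P = -17211 + (8*(-23))*(-1/84) = -17211 - 184*(-1/84) = -17211 + 46/21 = -361385/21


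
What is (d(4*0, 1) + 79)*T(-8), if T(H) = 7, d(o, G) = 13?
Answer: 644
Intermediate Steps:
(d(4*0, 1) + 79)*T(-8) = (13 + 79)*7 = 92*7 = 644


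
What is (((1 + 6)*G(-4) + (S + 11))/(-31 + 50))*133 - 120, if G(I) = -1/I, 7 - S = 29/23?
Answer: 867/92 ≈ 9.4239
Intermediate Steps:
S = 132/23 (S = 7 - 29/23 = 132/23 ≈ 5.7391)
(((1 + 6)*G(-4) + (S + 11))/(-31 + 50))*133 - 120 = (((1 + 6)*(-1/(-4)) + (132/23 + 11))/(-31 + 50))*133 - 120 = ((7*(-1*(-¼)) + 385/23)/19)*133 - 120 = ((7*(¼) + 385/23)*(1/19))*133 - 120 = ((7/4 + 385/23)*(1/19))*133 - 120 = ((1701/92)*(1/19))*133 - 120 = (1701/1748)*133 - 120 = 11907/92 - 120 = 867/92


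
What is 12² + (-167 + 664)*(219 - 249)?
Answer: -14766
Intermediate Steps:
12² + (-167 + 664)*(219 - 249) = 144 + 497*(-30) = 144 - 14910 = -14766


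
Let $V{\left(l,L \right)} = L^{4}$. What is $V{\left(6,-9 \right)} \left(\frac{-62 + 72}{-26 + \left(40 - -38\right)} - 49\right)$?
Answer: $- \frac{8325909}{26} \approx -3.2023 \cdot 10^{5}$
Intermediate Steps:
$V{\left(6,-9 \right)} \left(\frac{-62 + 72}{-26 + \left(40 - -38\right)} - 49\right) = \left(-9\right)^{4} \left(\frac{-62 + 72}{-26 + \left(40 - -38\right)} - 49\right) = 6561 \left(\frac{10}{-26 + \left(40 + 38\right)} - 49\right) = 6561 \left(\frac{10}{-26 + 78} - 49\right) = 6561 \left(\frac{10}{52} - 49\right) = 6561 \left(10 \cdot \frac{1}{52} - 49\right) = 6561 \left(\frac{5}{26} - 49\right) = 6561 \left(- \frac{1269}{26}\right) = - \frac{8325909}{26}$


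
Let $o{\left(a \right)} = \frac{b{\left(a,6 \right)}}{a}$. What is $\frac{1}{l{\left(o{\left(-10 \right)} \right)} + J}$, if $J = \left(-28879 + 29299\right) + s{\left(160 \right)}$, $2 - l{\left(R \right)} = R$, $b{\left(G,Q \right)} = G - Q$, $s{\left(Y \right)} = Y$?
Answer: $\frac{5}{2902} \approx 0.001723$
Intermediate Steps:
$o{\left(a \right)} = \frac{-6 + a}{a}$ ($o{\left(a \right)} = \frac{a - 6}{a} = \frac{-6 + a}{a}$)
$l{\left(R \right)} = 2 - R$
$J = 580$ ($J = \left(-28879 + 29299\right) + 160 = 420 + 160 = 580$)
$\frac{1}{l{\left(o{\left(-10 \right)} \right)} + J} = \frac{1}{\left(2 - \frac{-6 - 10}{-10}\right) + 580} = \frac{1}{\left(2 - \left(- \frac{1}{10}\right) \left(-16\right)\right) + 580} = \frac{1}{\left(2 - \frac{8}{5}\right) + 580} = \frac{1}{\frac{2}{5} + 580} = \frac{1}{\frac{2902}{5}} = \frac{5}{2902}$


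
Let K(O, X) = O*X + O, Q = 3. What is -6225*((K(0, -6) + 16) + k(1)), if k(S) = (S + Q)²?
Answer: -199200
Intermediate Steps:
k(S) = (3 + S)² (k(S) = (S + 3)² = (3 + S)²)
K(O, X) = O + O*X
-6225*((K(0, -6) + 16) + k(1)) = -6225*((0*(1 - 6) + 16) + (3 + 1)²) = -6225*((0*(-5) + 16) + 4²) = -6225*((0 + 16) + 16) = -6225*(16 + 16) = -6225*32 = -199200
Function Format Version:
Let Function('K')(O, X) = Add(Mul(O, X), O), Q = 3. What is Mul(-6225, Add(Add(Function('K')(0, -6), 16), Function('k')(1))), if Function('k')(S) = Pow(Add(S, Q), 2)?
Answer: -199200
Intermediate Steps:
Function('k')(S) = Pow(Add(3, S), 2) (Function('k')(S) = Pow(Add(S, 3), 2) = Pow(Add(3, S), 2))
Function('K')(O, X) = Add(O, Mul(O, X))
Mul(-6225, Add(Add(Function('K')(0, -6), 16), Function('k')(1))) = Mul(-6225, Add(Add(Mul(0, Add(1, -6)), 16), Pow(Add(3, 1), 2))) = Mul(-6225, Add(Add(Mul(0, -5), 16), Pow(4, 2))) = Mul(-6225, Add(Add(0, 16), 16)) = Mul(-6225, Add(16, 16)) = Mul(-6225, 32) = -199200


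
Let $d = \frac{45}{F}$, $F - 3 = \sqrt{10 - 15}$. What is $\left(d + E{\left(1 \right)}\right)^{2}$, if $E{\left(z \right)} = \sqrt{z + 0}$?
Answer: $\frac{\left(48 + i \sqrt{5}\right)^{2}}{\left(3 + i \sqrt{5}\right)^{2}} \approx 61.612 - 152.99 i$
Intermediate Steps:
$E{\left(z \right)} = \sqrt{z}$
$F = 3 + i \sqrt{5}$ ($F = 3 + \sqrt{10 - 15} = 3 + \sqrt{-5} = 3 + i \sqrt{5} \approx 3.0 + 2.2361 i$)
$d = \frac{45}{3 + i \sqrt{5}} \approx 9.6429 - 7.1874 i$
$\left(d + E{\left(1 \right)}\right)^{2} = \left(\left(\frac{135}{14} - \frac{45 i \sqrt{5}}{14}\right) + \sqrt{1}\right)^{2} = \left(\left(\frac{135}{14} - \frac{45 i \sqrt{5}}{14}\right) + 1\right)^{2} = \left(\frac{149}{14} - \frac{45 i \sqrt{5}}{14}\right)^{2}$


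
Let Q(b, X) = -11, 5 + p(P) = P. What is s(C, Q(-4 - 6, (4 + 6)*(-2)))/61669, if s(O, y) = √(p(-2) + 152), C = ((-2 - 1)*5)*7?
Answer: √145/61669 ≈ 0.00019526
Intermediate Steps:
p(P) = -5 + P
C = -105 (C = -3*5*7 = -15*7 = -105)
s(O, y) = √145 (s(O, y) = √((-5 - 2) + 152) = √(-7 + 152) = √145)
s(C, Q(-4 - 6, (4 + 6)*(-2)))/61669 = √145/61669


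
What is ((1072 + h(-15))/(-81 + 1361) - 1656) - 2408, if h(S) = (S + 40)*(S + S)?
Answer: -2600799/640 ≈ -4063.8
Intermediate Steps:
h(S) = 2*S*(40 + S) (h(S) = (40 + S)*(2*S) = 2*S*(40 + S))
((1072 + h(-15))/(-81 + 1361) - 1656) - 2408 = ((1072 + 2*(-15)*(40 - 15))/(-81 + 1361) - 1656) - 2408 = ((1072 + 2*(-15)*25)/1280 - 1656) - 2408 = ((1072 - 750)*(1/1280) - 1656) - 2408 = (322*(1/1280) - 1656) - 2408 = (161/640 - 1656) - 2408 = -1059679/640 - 2408 = -2600799/640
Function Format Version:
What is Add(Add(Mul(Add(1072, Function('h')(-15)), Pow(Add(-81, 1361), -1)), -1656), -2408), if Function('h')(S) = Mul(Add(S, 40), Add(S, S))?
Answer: Rational(-2600799, 640) ≈ -4063.8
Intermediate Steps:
Function('h')(S) = Mul(2, S, Add(40, S)) (Function('h')(S) = Mul(Add(40, S), Mul(2, S)) = Mul(2, S, Add(40, S)))
Add(Add(Mul(Add(1072, Function('h')(-15)), Pow(Add(-81, 1361), -1)), -1656), -2408) = Add(Add(Mul(Add(1072, Mul(2, -15, Add(40, -15))), Pow(Add(-81, 1361), -1)), -1656), -2408) = Add(Add(Mul(Add(1072, Mul(2, -15, 25)), Pow(1280, -1)), -1656), -2408) = Add(Add(Mul(Add(1072, -750), Rational(1, 1280)), -1656), -2408) = Add(Add(Mul(322, Rational(1, 1280)), -1656), -2408) = Add(Add(Rational(161, 640), -1656), -2408) = Add(Rational(-1059679, 640), -2408) = Rational(-2600799, 640)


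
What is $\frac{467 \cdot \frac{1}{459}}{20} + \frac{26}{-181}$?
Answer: $- \frac{154153}{1661580} \approx -0.092775$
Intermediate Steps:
$\frac{467 \cdot \frac{1}{459}}{20} + \frac{26}{-181} = 467 \cdot \frac{1}{459} \cdot \frac{1}{20} + 26 \left(- \frac{1}{181}\right) = \frac{467}{459} \cdot \frac{1}{20} - \frac{26}{181} = \frac{467}{9180} - \frac{26}{181} = - \frac{154153}{1661580}$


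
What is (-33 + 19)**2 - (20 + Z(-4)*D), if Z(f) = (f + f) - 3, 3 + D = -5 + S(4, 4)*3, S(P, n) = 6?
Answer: 286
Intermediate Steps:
D = 10 (D = -3 + (-5 + 6*3) = -3 + (-5 + 18) = -3 + 13 = 10)
Z(f) = -3 + 2*f (Z(f) = 2*f - 3 = -3 + 2*f)
(-33 + 19)**2 - (20 + Z(-4)*D) = (-33 + 19)**2 - (20 + (-3 + 2*(-4))*10) = (-14)**2 - (20 + (-3 - 8)*10) = 196 - (20 - 11*10) = 196 - (20 - 110) = 196 - 1*(-90) = 196 + 90 = 286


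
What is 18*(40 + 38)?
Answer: 1404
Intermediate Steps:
18*(40 + 38) = 18*78 = 1404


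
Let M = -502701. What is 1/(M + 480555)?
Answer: -1/22146 ≈ -4.5155e-5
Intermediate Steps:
1/(M + 480555) = 1/(-502701 + 480555) = 1/(-22146) = -1/22146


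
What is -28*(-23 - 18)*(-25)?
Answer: -28700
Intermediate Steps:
-28*(-23 - 18)*(-25) = -28*(-41)*(-25) = 1148*(-25) = -28700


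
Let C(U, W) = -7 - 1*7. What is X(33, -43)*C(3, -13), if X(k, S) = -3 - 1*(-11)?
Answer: -112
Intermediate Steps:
C(U, W) = -14 (C(U, W) = -7 - 7 = -14)
X(k, S) = 8 (X(k, S) = -3 + 11 = 8)
X(33, -43)*C(3, -13) = 8*(-14) = -112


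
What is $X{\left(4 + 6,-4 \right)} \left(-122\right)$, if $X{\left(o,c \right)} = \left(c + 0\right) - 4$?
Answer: $976$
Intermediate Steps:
$X{\left(o,c \right)} = -4 + c$ ($X{\left(o,c \right)} = c - 4 = -4 + c$)
$X{\left(4 + 6,-4 \right)} \left(-122\right) = \left(-4 - 4\right) \left(-122\right) = \left(-8\right) \left(-122\right) = 976$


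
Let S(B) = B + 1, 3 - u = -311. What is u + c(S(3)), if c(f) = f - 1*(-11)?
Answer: 329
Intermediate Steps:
u = 314 (u = 3 - 1*(-311) = 3 + 311 = 314)
S(B) = 1 + B
c(f) = 11 + f (c(f) = f + 11 = 11 + f)
u + c(S(3)) = 314 + (11 + (1 + 3)) = 314 + (11 + 4) = 314 + 15 = 329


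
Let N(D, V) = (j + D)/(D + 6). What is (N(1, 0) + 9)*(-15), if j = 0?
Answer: -960/7 ≈ -137.14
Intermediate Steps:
N(D, V) = D/(6 + D) (N(D, V) = (0 + D)/(D + 6) = D/(6 + D))
(N(1, 0) + 9)*(-15) = (1/(6 + 1) + 9)*(-15) = (1/7 + 9)*(-15) = (1*(⅐) + 9)*(-15) = (⅐ + 9)*(-15) = (64/7)*(-15) = -960/7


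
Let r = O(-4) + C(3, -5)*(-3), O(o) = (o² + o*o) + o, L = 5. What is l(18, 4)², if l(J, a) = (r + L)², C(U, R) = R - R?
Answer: 1185921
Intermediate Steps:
C(U, R) = 0
O(o) = o + 2*o² (O(o) = (o² + o²) + o = 2*o² + o = o + 2*o²)
r = 28 (r = -4*(1 + 2*(-4)) + 0*(-3) = -4*(1 - 8) + 0 = -4*(-7) + 0 = 28 + 0 = 28)
l(J, a) = 1089 (l(J, a) = (28 + 5)² = 33² = 1089)
l(18, 4)² = 1089² = 1185921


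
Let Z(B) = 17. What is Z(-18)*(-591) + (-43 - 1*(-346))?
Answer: -9744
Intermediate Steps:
Z(-18)*(-591) + (-43 - 1*(-346)) = 17*(-591) + (-43 - 1*(-346)) = -10047 + (-43 + 346) = -10047 + 303 = -9744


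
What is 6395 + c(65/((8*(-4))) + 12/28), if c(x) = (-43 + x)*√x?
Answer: 6395 - 9991*I*√5026/12544 ≈ 6395.0 - 56.466*I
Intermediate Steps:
c(x) = √x*(-43 + x)
6395 + c(65/((8*(-4))) + 12/28) = 6395 + √(65/((8*(-4))) + 12/28)*(-43 + (65/((8*(-4))) + 12/28)) = 6395 + √(65/(-32) + 12*(1/28))*(-43 + (65/(-32) + 12*(1/28))) = 6395 + √(65*(-1/32) + 3/7)*(-43 + (65*(-1/32) + 3/7)) = 6395 + √(-65/32 + 3/7)*(-43 + (-65/32 + 3/7)) = 6395 + √(-359/224)*(-43 - 359/224) = 6395 + (I*√5026/56)*(-9991/224) = 6395 - 9991*I*√5026/12544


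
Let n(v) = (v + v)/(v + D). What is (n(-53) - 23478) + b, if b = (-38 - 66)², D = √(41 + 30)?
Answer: -17331469/1369 + 53*√71/1369 ≈ -12660.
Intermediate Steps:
D = √71 ≈ 8.4261
n(v) = 2*v/(v + √71) (n(v) = (v + v)/(v + √71) = (2*v)/(v + √71) = 2*v/(v + √71))
b = 10816 (b = (-104)² = 10816)
(n(-53) - 23478) + b = (2*(-53)/(-53 + √71) - 23478) + 10816 = (-106/(-53 + √71) - 23478) + 10816 = (-23478 - 106/(-53 + √71)) + 10816 = -12662 - 106/(-53 + √71)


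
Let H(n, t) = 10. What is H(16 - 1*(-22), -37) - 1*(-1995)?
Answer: 2005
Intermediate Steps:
H(16 - 1*(-22), -37) - 1*(-1995) = 10 - 1*(-1995) = 10 + 1995 = 2005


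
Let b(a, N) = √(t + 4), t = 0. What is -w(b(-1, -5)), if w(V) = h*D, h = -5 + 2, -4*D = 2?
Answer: -3/2 ≈ -1.5000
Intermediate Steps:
D = -½ (D = -¼*2 = -½ ≈ -0.50000)
h = -3
b(a, N) = 2 (b(a, N) = √(0 + 4) = √4 = 2)
w(V) = 3/2 (w(V) = -3*(-½) = 3/2)
-w(b(-1, -5)) = -1*3/2 = -3/2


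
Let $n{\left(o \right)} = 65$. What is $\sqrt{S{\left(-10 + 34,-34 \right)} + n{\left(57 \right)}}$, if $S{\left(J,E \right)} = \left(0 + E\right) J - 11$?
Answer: $i \sqrt{762} \approx 27.604 i$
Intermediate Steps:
$S{\left(J,E \right)} = -11 + E J$ ($S{\left(J,E \right)} = E J - 11 = -11 + E J$)
$\sqrt{S{\left(-10 + 34,-34 \right)} + n{\left(57 \right)}} = \sqrt{\left(-11 - 34 \left(-10 + 34\right)\right) + 65} = \sqrt{\left(-11 - 816\right) + 65} = \sqrt{-827 + 65} = \sqrt{-762} = i \sqrt{762}$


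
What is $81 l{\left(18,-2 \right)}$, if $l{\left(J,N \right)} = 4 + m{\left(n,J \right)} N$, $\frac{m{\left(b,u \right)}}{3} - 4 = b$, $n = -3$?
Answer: $-162$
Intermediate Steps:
$m{\left(b,u \right)} = 12 + 3 b$
$l{\left(J,N \right)} = 4 + 3 N$ ($l{\left(J,N \right)} = 4 + \left(12 + 3 \left(-3\right)\right) N = 4 + \left(12 - 9\right) N = 4 + 3 N$)
$81 l{\left(18,-2 \right)} = 81 \left(4 + 3 \left(-2\right)\right) = 81 \left(4 - 6\right) = 81 \left(-2\right) = -162$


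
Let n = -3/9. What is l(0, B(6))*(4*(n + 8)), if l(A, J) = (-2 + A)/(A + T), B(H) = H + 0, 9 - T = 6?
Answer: -184/9 ≈ -20.444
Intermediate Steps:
T = 3 (T = 9 - 1*6 = 9 - 6 = 3)
n = -⅓ (n = -3*⅑ = -⅓ ≈ -0.33333)
B(H) = H
l(A, J) = (-2 + A)/(3 + A) (l(A, J) = (-2 + A)/(A + 3) = (-2 + A)/(3 + A))
l(0, B(6))*(4*(n + 8)) = ((-2 + 0)/(3 + 0))*(4*(-⅓ + 8)) = (-2/3)*(4*(23/3)) = ((⅓)*(-2))*(92/3) = -⅔*92/3 = -184/9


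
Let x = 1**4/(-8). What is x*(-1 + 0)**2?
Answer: -1/8 ≈ -0.12500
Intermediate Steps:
x = -1/8 (x = 1*(-1/8) = -1/8 ≈ -0.12500)
x*(-1 + 0)**2 = -(-1 + 0)**2/8 = -1/8*(-1)**2 = -1/8*1 = -1/8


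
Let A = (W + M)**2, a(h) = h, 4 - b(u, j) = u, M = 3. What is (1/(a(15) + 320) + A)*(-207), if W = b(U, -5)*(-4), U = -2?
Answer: -30581352/335 ≈ -91288.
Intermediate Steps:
b(u, j) = 4 - u
W = -24 (W = (4 - 1*(-2))*(-4) = (4 + 2)*(-4) = 6*(-4) = -24)
A = 441 (A = (-24 + 3)**2 = (-21)**2 = 441)
(1/(a(15) + 320) + A)*(-207) = (1/(15 + 320) + 441)*(-207) = (1/335 + 441)*(-207) = (147736/335)*(-207) = -30581352/335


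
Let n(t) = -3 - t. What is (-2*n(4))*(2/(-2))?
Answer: -14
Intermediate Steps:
(-2*n(4))*(2/(-2)) = (-2*(-3 - 1*4))*(2/(-2)) = (-2*(-3 - 4))*(2*(-½)) = -2*(-7)*(-1) = 14*(-1) = -14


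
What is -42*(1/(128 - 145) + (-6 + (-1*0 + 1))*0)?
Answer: 42/17 ≈ 2.4706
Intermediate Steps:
-42*(1/(128 - 145) + (-6 + (-1*0 + 1))*0) = -42*(1/(-17) + (-6 + (0 + 1))*0) = -42*(-1/17 + (-6 + 1)*0) = -42*(-1/17 - 5*0) = -42*(-1/17 + 0) = -42*(-1/17) = 42/17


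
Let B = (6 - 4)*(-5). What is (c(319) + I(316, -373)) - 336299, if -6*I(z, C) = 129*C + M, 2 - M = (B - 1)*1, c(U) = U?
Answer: -983888/3 ≈ -3.2796e+5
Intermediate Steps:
B = -10 (B = 2*(-5) = -10)
M = 13 (M = 2 - (-10 - 1) = 2 - (-11) = 2 - 1*(-11) = 2 + 11 = 13)
I(z, C) = -13/6 - 43*C/2 (I(z, C) = -(129*C + 13)/6 = -(13 + 129*C)/6 = -13/6 - 43*C/2)
(c(319) + I(316, -373)) - 336299 = (319 + (-13/6 - 43/2*(-373))) - 336299 = (319 + (-13/6 + 16039/2)) - 336299 = (319 + 24052/3) - 336299 = 25009/3 - 336299 = -983888/3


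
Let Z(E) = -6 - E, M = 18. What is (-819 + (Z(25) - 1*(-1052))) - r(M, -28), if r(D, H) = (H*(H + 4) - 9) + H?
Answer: -433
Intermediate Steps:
r(D, H) = -9 + H + H*(4 + H) (r(D, H) = (H*(4 + H) - 9) + H = (-9 + H*(4 + H)) + H = -9 + H + H*(4 + H))
(-819 + (Z(25) - 1*(-1052))) - r(M, -28) = (-819 + ((-6 - 1*25) - 1*(-1052))) - (-9 + (-28)² + 5*(-28)) = (-819 + ((-6 - 25) + 1052)) - (-9 + 784 - 140) = (-819 + (-31 + 1052)) - 1*635 = (-819 + 1021) - 635 = 202 - 635 = -433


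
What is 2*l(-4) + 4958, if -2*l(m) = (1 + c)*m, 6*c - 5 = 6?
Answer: 14908/3 ≈ 4969.3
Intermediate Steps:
c = 11/6 (c = 5/6 + (1/6)*6 = 5/6 + 1 = 11/6 ≈ 1.8333)
l(m) = -17*m/12 (l(m) = -(1 + 11/6)*m/2 = -17*m/12)
2*l(-4) + 4958 = 2*(-17/12*(-4)) + 4958 = 2*(17/3) + 4958 = 34/3 + 4958 = 14908/3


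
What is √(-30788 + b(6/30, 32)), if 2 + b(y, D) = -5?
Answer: I*√30795 ≈ 175.49*I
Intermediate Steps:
b(y, D) = -7 (b(y, D) = -2 - 5 = -7)
√(-30788 + b(6/30, 32)) = √(-30788 - 7) = √(-30795) = I*√30795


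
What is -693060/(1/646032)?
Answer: -447738937920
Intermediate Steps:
-693060/(1/646032) = -693060/1/646032 = -693060*646032 = -447738937920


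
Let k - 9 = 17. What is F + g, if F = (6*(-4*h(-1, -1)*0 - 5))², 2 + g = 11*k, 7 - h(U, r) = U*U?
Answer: 1184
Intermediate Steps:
k = 26 (k = 9 + 17 = 26)
h(U, r) = 7 - U² (h(U, r) = 7 - U*U = 7 - U²)
g = 284 (g = -2 + 11*26 = -2 + 286 = 284)
F = 900 (F = (6*(-4*(7 - 1*(-1)²)*0 - 5))² = (6*(-4*(7 - 1*1)*0 - 5))² = (6*(-4*(7 - 1)*0 - 5))² = (6*(-4*6*0 - 5))² = (6*(-24*0 - 5))² = (6*(0 - 5))² = (6*(-5))² = (-30)² = 900)
F + g = 900 + 284 = 1184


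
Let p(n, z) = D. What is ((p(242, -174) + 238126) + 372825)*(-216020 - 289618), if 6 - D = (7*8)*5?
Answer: -308781496926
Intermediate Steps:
D = -274 (D = 6 - 7*8*5 = 6 - 56*5 = 6 - 1*280 = 6 - 280 = -274)
p(n, z) = -274
((p(242, -174) + 238126) + 372825)*(-216020 - 289618) = ((-274 + 238126) + 372825)*(-216020 - 289618) = (237852 + 372825)*(-505638) = 610677*(-505638) = -308781496926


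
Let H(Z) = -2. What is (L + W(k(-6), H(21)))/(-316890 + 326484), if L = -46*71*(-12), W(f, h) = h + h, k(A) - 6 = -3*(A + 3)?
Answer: 19594/4797 ≈ 4.0846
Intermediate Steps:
k(A) = -3 - 3*A (k(A) = 6 - 3*(A + 3) = 6 - 3*(3 + A) = 6 + (-9 - 3*A) = -3 - 3*A)
W(f, h) = 2*h
L = 39192 (L = -3266*(-12) = 39192)
(L + W(k(-6), H(21)))/(-316890 + 326484) = (39192 + 2*(-2))/(-316890 + 326484) = (39192 - 4)/9594 = 39188*(1/9594) = 19594/4797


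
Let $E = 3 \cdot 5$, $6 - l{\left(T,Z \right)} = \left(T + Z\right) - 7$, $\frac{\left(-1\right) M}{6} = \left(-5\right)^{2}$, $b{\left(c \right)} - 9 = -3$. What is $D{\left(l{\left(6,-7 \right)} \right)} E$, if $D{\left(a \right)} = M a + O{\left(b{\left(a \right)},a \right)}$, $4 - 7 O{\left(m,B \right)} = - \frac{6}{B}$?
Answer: $- \frac{1543035}{49} \approx -31491.0$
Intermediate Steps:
$b{\left(c \right)} = 6$ ($b{\left(c \right)} = 9 - 3 = 6$)
$O{\left(m,B \right)} = \frac{4}{7} + \frac{6}{7 B}$ ($O{\left(m,B \right)} = \frac{4}{7} - \frac{\left(-6\right) \frac{1}{B}}{7} = \frac{4}{7} + \frac{6}{7 B}$)
$M = -150$ ($M = - 6 \left(-5\right)^{2} = \left(-6\right) 25 = -150$)
$l{\left(T,Z \right)} = 13 - T - Z$ ($l{\left(T,Z \right)} = 6 - \left(\left(T + Z\right) - 7\right) = 6 - \left(-7 + T + Z\right) = 13 - T - Z$)
$D{\left(a \right)} = - 150 a + \frac{2 \left(3 + 2 a\right)}{7 a}$
$E = 15$
$D{\left(l{\left(6,-7 \right)} \right)} E = \left(\frac{4}{7} - 150 \left(13 - 6 - -7\right) + \frac{6}{7 \left(13 - 6 - -7\right)}\right) 15 = \left(\frac{4}{7} - 150 \left(13 - 6 + 7\right) + \frac{6}{7 \left(13 - 6 + 7\right)}\right) 15 = \left(\frac{4}{7} - 2100 + \frac{6}{7 \cdot 14}\right) 15 = \left(\frac{4}{7} - 2100 + \frac{6}{7} \cdot \frac{1}{14}\right) 15 = \left(\frac{4}{7} - 2100 + \frac{3}{49}\right) 15 = \left(- \frac{102869}{49}\right) 15 = - \frac{1543035}{49}$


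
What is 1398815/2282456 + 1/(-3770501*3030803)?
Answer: 1453196570819753499/2371190780944903288 ≈ 0.61285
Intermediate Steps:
1398815/2282456 + 1/(-3770501*3030803) = 1398815*(1/2282456) - 1/3770501*1/3030803 = 127165/207496 - 1/11427645742303 = 1453196570819753499/2371190780944903288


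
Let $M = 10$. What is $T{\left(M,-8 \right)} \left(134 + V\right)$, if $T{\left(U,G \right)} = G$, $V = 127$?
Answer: $-2088$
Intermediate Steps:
$T{\left(M,-8 \right)} \left(134 + V\right) = - 8 \left(134 + 127\right) = \left(-8\right) 261 = -2088$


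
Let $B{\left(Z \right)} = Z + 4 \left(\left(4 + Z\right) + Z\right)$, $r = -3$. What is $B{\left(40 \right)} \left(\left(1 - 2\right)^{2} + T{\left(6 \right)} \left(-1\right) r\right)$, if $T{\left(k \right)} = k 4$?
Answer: $27448$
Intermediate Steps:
$T{\left(k \right)} = 4 k$
$B{\left(Z \right)} = 16 + 9 Z$ ($B{\left(Z \right)} = Z + 4 \left(4 + 2 Z\right) = Z + \left(16 + 8 Z\right) = 16 + 9 Z$)
$B{\left(40 \right)} \left(\left(1 - 2\right)^{2} + T{\left(6 \right)} \left(-1\right) r\right) = \left(16 + 9 \cdot 40\right) \left(\left(1 - 2\right)^{2} + 4 \cdot 6 \left(-1\right) \left(-3\right)\right) = \left(16 + 360\right) \left(\left(-1\right)^{2} + 24 \left(-1\right) \left(-3\right)\right) = 376 \left(1 - -72\right) = 376 \left(1 + 72\right) = 376 \cdot 73 = 27448$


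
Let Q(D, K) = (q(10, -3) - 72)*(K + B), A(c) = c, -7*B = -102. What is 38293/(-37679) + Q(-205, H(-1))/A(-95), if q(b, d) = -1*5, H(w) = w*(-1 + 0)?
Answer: 41539286/3579505 ≈ 11.605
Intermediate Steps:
B = 102/7 (B = -⅐*(-102) = 102/7 ≈ 14.571)
H(w) = -w (H(w) = w*(-1) = -w)
q(b, d) = -5
Q(D, K) = -1122 - 77*K (Q(D, K) = (-5 - 72)*(K + 102/7) = -77*(102/7 + K) = -1122 - 77*K)
38293/(-37679) + Q(-205, H(-1))/A(-95) = 38293/(-37679) + (-1122 - (-77)*(-1))/(-95) = 38293*(-1/37679) + (-1122 - 77*1)*(-1/95) = -38293/37679 + (-1122 - 77)*(-1/95) = -38293/37679 - 1199*(-1/95) = -38293/37679 + 1199/95 = 41539286/3579505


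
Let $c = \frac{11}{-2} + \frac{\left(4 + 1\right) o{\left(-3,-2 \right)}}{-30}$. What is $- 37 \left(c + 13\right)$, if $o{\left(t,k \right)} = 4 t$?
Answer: $- \frac{703}{2} \approx -351.5$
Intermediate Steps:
$c = - \frac{7}{2}$ ($c = \frac{11}{-2} + \frac{\left(4 + 1\right) 4 \left(-3\right)}{-30} = 11 \left(- \frac{1}{2}\right) + 5 \left(-12\right) \left(- \frac{1}{30}\right) = - \frac{11}{2} - -2 = - \frac{11}{2} + 2 = - \frac{7}{2} \approx -3.5$)
$- 37 \left(c + 13\right) = - 37 \left(- \frac{7}{2} + 13\right) = \left(-37\right) \frac{19}{2} = - \frac{703}{2}$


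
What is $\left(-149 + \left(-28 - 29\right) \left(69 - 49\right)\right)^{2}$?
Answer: $1661521$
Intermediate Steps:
$\left(-149 + \left(-28 - 29\right) \left(69 - 49\right)\right)^{2} = \left(-149 - 1140\right)^{2} = \left(-1289\right)^{2} = 1661521$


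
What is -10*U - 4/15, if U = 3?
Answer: -454/15 ≈ -30.267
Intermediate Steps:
-10*U - 4/15 = -10*3 - 4/15 = -30 - 4*1/15 = -30 - 4/15 = -454/15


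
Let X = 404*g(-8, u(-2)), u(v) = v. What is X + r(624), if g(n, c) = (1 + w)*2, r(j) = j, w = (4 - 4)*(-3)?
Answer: 1432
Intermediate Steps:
w = 0 (w = 0*(-3) = 0)
g(n, c) = 2 (g(n, c) = (1 + 0)*2 = 1*2 = 2)
X = 808 (X = 404*2 = 808)
X + r(624) = 808 + 624 = 1432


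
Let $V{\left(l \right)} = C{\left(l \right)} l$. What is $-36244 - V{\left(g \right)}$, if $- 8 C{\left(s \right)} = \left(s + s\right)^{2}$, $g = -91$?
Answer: $- \frac{826059}{2} \approx -4.1303 \cdot 10^{5}$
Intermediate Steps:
$C{\left(s \right)} = - \frac{s^{2}}{2}$ ($C{\left(s \right)} = - \frac{\left(s + s\right)^{2}}{8} = - \frac{\left(2 s\right)^{2}}{8} = - \frac{4 s^{2}}{8} = - \frac{s^{2}}{2}$)
$V{\left(l \right)} = - \frac{l^{3}}{2}$ ($V{\left(l \right)} = - \frac{l^{2}}{2} l = - \frac{l^{3}}{2}$)
$-36244 - V{\left(g \right)} = -36244 - - \frac{\left(-91\right)^{3}}{2} = -36244 - \left(- \frac{1}{2}\right) \left(-753571\right) = -36244 - \frac{753571}{2} = - \frac{826059}{2}$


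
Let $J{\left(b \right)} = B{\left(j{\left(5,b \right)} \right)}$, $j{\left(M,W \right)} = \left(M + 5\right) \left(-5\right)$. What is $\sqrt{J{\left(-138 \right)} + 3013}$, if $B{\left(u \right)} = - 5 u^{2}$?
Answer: $i \sqrt{9487} \approx 97.401 i$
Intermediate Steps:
$j{\left(M,W \right)} = -25 - 5 M$ ($j{\left(M,W \right)} = \left(5 + M\right) \left(-5\right) = -25 - 5 M$)
$J{\left(b \right)} = -12500$ ($J{\left(b \right)} = - 5 \left(-25 - 25\right)^{2} = - 5 \left(-50\right)^{2} = \left(-5\right) 2500 = -12500$)
$\sqrt{J{\left(-138 \right)} + 3013} = \sqrt{-12500 + 3013} = \sqrt{-9487} = i \sqrt{9487}$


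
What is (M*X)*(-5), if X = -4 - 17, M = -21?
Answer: -2205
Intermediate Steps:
X = -21
(M*X)*(-5) = -21*(-21)*(-5) = 441*(-5) = -2205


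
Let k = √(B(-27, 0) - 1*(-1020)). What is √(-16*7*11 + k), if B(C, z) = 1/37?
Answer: √(-1686608 + 37*√1396417)/37 ≈ 34.642*I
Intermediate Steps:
B(C, z) = 1/37
k = √1396417/37 (k = √(1/37 - 1*(-1020)) = √(1/37 + 1020) = √(37741/37) = √1396417/37 ≈ 31.938)
√(-16*7*11 + k) = √(-16*7*11 + √1396417/37) = √(-112*11 + √1396417/37) = √(-1232 + √1396417/37)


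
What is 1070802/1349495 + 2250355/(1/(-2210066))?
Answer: -6711623065427347048/1349495 ≈ -4.9734e+12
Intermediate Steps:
1070802/1349495 + 2250355/(1/(-2210066)) = 1070802*(1/1349495) + 2250355/(-1/2210066) = 1070802/1349495 + 2250355*(-2210066) = 1070802/1349495 - 4973433073430 = -6711623065427347048/1349495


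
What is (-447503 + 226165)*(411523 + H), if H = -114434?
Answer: -65757085082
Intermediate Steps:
(-447503 + 226165)*(411523 + H) = (-447503 + 226165)*(411523 - 114434) = -221338*297089 = -65757085082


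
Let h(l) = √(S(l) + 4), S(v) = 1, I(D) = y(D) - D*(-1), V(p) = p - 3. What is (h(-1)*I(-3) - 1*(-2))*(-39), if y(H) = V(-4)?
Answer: -78 + 390*√5 ≈ 794.07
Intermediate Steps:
V(p) = -3 + p
y(H) = -7 (y(H) = -3 - 4 = -7)
I(D) = -7 + D (I(D) = -7 - D*(-1) = -7 - (-1)*D = -7 + D)
h(l) = √5 (h(l) = √(1 + 4) = √5)
(h(-1)*I(-3) - 1*(-2))*(-39) = (√5*(-7 - 3) - 1*(-2))*(-39) = (√5*(-10) + 2)*(-39) = (-10*√5 + 2)*(-39) = (2 - 10*√5)*(-39) = -78 + 390*√5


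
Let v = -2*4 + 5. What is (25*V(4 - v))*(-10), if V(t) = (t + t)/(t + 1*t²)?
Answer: -125/2 ≈ -62.500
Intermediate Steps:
v = -3 (v = -8 + 5 = -3)
V(t) = 2*t/(t + t²) (V(t) = (2*t)/(t + t²) = 2*t/(t + t²))
(25*V(4 - v))*(-10) = (25*(2/(1 + (4 - 1*(-3)))))*(-10) = (25*(2/(1 + (4 + 3))))*(-10) = (25*(2/(1 + 7)))*(-10) = (25*(2/8))*(-10) = (25*(2*(⅛)))*(-10) = (25*(¼))*(-10) = (25/4)*(-10) = -125/2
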